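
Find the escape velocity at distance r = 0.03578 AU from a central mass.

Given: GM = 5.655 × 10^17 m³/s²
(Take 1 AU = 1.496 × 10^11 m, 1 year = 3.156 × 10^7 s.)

Convert to SI: r = 0.03578 AU = 5.35269e+09 m.
Escape velocity comes from setting total energy to zero: ½v² − GM/r = 0 ⇒ v_esc = √(2GM / r).
v_esc = √(2 · 5.655e+17 / 5.35269e+09) m/s ≈ 1.454e+04 m/s = 3.067 AU/year.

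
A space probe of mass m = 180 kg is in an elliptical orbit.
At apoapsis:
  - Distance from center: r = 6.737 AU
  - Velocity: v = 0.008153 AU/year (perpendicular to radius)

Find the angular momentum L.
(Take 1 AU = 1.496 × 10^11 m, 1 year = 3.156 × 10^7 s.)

Convert to SI: r = 6.737 AU = 1.00786e+12 m; v = 0.008153 AU/year = 38.6467 m/s.
Since v is perpendicular to r, L = m · v · r.
L = 180 · 38.6467 · 1.00786e+12 kg·m²/s ≈ 7.011e+15 kg·m²/s.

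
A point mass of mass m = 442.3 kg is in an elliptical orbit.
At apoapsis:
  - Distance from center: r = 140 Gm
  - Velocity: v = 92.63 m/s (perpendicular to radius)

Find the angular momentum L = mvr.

Convert to SI: r = 140 Gm = 1.4e+11 m.
Since v is perpendicular to r, L = m · v · r.
L = 442.3 · 92.63 · 1.4e+11 kg·m²/s ≈ 5.736e+15 kg·m²/s.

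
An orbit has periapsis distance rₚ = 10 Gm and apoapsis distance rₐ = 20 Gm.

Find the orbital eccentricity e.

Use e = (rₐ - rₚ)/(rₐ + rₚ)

Convert to SI: rₚ = 10 Gm = 1e+10 m; rₐ = 20 Gm = 2e+10 m.
e = (rₐ − rₚ) / (rₐ + rₚ).
e = (2e+10 − 1e+10) / (2e+10 + 1e+10) = 1e+10 / 3e+10 ≈ 0.3333.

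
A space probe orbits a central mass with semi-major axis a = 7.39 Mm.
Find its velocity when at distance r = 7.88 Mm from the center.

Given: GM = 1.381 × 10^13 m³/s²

Convert to SI: a = 7.39 Mm = 7.39e+06 m; r = 7.88 Mm = 7.88e+06 m.
Vis-viva: v = √(GM · (2/r − 1/a)).
2/r − 1/a = 2/7.88e+06 − 1/7.39e+06 = 1.18489e-07 m⁻¹.
v = √(1.381e+13 · 1.18489e-07) m/s ≈ 1279 m/s = 1.279 km/s.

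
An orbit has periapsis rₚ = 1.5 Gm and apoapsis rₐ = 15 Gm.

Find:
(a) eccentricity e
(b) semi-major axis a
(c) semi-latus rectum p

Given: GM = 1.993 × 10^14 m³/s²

Convert to SI: rₚ = 1.5 Gm = 1.5e+09 m; rₐ = 15 Gm = 1.5e+10 m.
(a) e = (rₐ − rₚ)/(rₐ + rₚ) = (1.5e+10 − 1.5e+09)/(1.5e+10 + 1.5e+09) ≈ 0.8182
(b) a = (rₚ + rₐ)/2 = (1.5e+09 + 1.5e+10)/2 ≈ 8.25e+09 m
(c) From a = (rₚ + rₐ)/2 = 8.25e+09 m and e = (rₐ − rₚ)/(rₐ + rₚ) = 0.818182, p = a(1 − e²) = 8.25e+09 · (1 − (0.818182)²) ≈ 2.727e+09 m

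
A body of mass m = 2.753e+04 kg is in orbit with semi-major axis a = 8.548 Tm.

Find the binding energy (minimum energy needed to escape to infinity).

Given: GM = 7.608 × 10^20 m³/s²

Convert to SI: a = 8.548 Tm = 8.548e+12 m.
Total orbital energy is E = −GMm/(2a); binding energy is E_bind = −E = GMm/(2a).
E_bind = 7.608e+20 · 2.753e+04 / (2 · 8.548e+12) J ≈ 1.225e+12 J = 1.225 TJ.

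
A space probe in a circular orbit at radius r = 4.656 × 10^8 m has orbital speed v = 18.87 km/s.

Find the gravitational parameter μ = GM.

Convert to SI: v = 18.87 km/s = 18870 m/s.
For a circular orbit v² = GM/r, so GM = v² · r.
GM = (18870)² · 4.656e+08 m³/s² ≈ 1.658e+17 m³/s² = 1.658 × 10^17 m³/s².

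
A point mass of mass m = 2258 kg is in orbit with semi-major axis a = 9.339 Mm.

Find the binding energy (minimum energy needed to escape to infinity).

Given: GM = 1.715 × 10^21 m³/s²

Convert to SI: a = 9.339 Mm = 9.339e+06 m.
Total orbital energy is E = −GMm/(2a); binding energy is E_bind = −E = GMm/(2a).
E_bind = 1.715e+21 · 2258 / (2 · 9.339e+06) J ≈ 2.073e+17 J = 207.3 PJ.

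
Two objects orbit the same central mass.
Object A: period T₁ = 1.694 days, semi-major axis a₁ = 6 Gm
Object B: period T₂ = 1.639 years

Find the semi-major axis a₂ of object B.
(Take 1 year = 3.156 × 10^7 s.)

Convert to SI: T₁ = 1.694 days = 146362 s; a₁ = 6 Gm = 6e+09 m; T₂ = 1.639 years = 5.17268e+07 s.
Kepler's third law: (T₁/T₂)² = (a₁/a₂)³ ⇒ a₂ = a₁ · (T₂/T₁)^(2/3).
T₂/T₁ = 5.17268e+07 / 146362 = 353.418.
a₂ = 6e+09 · (353.418)^(2/3) m ≈ 2.999e+11 m = 299.9 Gm.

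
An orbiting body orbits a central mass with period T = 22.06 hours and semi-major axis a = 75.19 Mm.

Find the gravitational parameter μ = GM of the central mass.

Convert to SI: T = 22.06 hours = 79416 s; a = 75.19 Mm = 7.519e+07 m.
GM = 4π² · a³ / T².
GM = 4π² · (7.519e+07)³ / (79416)² m³/s² ≈ 2.661e+15 m³/s² = 2.661 × 10^15 m³/s².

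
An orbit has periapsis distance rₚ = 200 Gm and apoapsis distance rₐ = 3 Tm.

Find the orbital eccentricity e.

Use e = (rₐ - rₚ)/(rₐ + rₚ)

Convert to SI: rₚ = 200 Gm = 2e+11 m; rₐ = 3 Tm = 3e+12 m.
e = (rₐ − rₚ) / (rₐ + rₚ).
e = (3e+12 − 2e+11) / (3e+12 + 2e+11) = 2.8e+12 / 3.2e+12 ≈ 0.875.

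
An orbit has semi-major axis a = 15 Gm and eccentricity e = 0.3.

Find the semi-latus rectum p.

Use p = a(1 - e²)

Convert to SI: a = 15 Gm = 1.5e+10 m.
p = a (1 − e²).
p = 1.5e+10 · (1 − (0.3)²) = 1.5e+10 · 0.91 ≈ 1.365e+10 m = 13.65 Gm.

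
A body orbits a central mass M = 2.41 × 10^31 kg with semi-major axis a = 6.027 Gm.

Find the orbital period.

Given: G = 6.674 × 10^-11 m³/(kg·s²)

Convert to SI: a = 6.027 Gm = 6.027e+09 m.
GM = G · M = 6.674e-11 · 2.41e+31 = 1.60843e+21 m³/s².
Kepler's third law: T = 2π √(a³ / GM).
Substituting a = 6.027e+09 m and GM = 1.60843e+21 m³/s²:
T = 2π √((6.027e+09)³ / 1.60843e+21) s
T ≈ 7.33e+04 s = 20.36 hours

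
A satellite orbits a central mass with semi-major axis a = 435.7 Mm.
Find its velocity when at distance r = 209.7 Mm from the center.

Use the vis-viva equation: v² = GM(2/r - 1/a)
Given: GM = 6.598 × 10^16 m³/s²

Convert to SI: a = 435.7 Mm = 4.357e+08 m; r = 209.7 Mm = 2.097e+08 m.
Vis-viva: v = √(GM · (2/r − 1/a)).
2/r − 1/a = 2/2.097e+08 − 1/4.357e+08 = 7.24228e-09 m⁻¹.
v = √(6.598e+16 · 7.24228e-09) m/s ≈ 2.186e+04 m/s = 21.86 km/s.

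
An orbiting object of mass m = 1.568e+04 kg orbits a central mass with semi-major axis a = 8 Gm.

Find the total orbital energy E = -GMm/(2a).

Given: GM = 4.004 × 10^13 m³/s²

Convert to SI: a = 8 Gm = 8e+09 m.
E = −GMm / (2a).
E = −4.004e+13 · 1.568e+04 / (2 · 8e+09) J ≈ -3.924e+07 J = -39.24 MJ.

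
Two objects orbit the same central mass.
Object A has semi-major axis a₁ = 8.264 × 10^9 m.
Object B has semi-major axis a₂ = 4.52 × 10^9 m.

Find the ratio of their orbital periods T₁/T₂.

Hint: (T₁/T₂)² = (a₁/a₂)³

From Kepler's third law, (T₁/T₂)² = (a₁/a₂)³, so T₁/T₂ = (a₁/a₂)^(3/2).
a₁/a₂ = 8.264e+09 / 4.52e+09 = 1.82832.
T₁/T₂ = (1.82832)^(3/2) ≈ 2.472.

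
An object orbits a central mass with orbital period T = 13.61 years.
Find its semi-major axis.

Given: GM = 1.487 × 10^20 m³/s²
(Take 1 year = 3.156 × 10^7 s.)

Convert to SI: T = 13.61 years = 4.29532e+08 s.
Invert Kepler's third law: a = (GM · T² / (4π²))^(1/3).
Substituting T = 4.29532e+08 s and GM = 1.487e+20 m³/s²:
a = (1.487e+20 · (4.29532e+08)² / (4π²))^(1/3) m
a ≈ 8.858e+11 m = 885.8 Gm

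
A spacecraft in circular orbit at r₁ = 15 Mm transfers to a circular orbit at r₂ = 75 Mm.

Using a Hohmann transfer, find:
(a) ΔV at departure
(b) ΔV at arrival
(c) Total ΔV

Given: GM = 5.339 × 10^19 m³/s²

Convert to SI: r₁ = 15 Mm = 1.5e+07 m; r₂ = 75 Mm = 7.5e+07 m.
Transfer semi-major axis: a_t = (r₁ + r₂)/2 = (1.5e+07 + 7.5e+07)/2 = 4.5e+07 m.
Circular speeds: v₁ = √(GM/r₁) = 1.88662e+06 m/s, v₂ = √(GM/r₂) = 843722 m/s.
Transfer speeds (vis-viva v² = GM(2/r − 1/a_t)): v₁ᵗ = 2.43562e+06 m/s, v₂ᵗ = 487123 m/s.
(a) ΔV₁ = |v₁ᵗ − v₁| ≈ 5.49e+05 m/s = 549 km/s.
(b) ΔV₂ = |v₂ − v₂ᵗ| ≈ 3.566e+05 m/s = 356.6 km/s.
(c) ΔV_total = ΔV₁ + ΔV₂ ≈ 9.056e+05 m/s = 905.6 km/s.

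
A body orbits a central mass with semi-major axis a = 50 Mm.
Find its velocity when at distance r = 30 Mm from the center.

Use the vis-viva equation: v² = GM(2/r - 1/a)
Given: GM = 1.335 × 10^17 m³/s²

Convert to SI: a = 50 Mm = 5e+07 m; r = 30 Mm = 3e+07 m.
Vis-viva: v = √(GM · (2/r − 1/a)).
2/r − 1/a = 2/3e+07 − 1/5e+07 = 4.66667e-08 m⁻¹.
v = √(1.335e+17 · 4.66667e-08) m/s ≈ 7.893e+04 m/s = 78.93 km/s.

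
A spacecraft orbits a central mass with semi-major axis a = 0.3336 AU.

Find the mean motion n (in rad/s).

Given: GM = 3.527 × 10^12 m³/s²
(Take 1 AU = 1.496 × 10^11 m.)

Convert to SI: a = 0.3336 AU = 4.99066e+10 m.
n = √(GM / a³).
n = √(3.527e+12 / (4.99066e+10)³) rad/s ≈ 1.684e-10 rad/s.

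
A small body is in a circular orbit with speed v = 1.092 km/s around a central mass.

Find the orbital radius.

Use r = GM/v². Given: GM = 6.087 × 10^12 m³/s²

Convert to SI: v = 1.092 km/s = 1092 m/s.
For a circular orbit, v² = GM / r, so r = GM / v².
r = 6.087e+12 / (1092)² m ≈ 5.105e+06 m = 5.105 Mm.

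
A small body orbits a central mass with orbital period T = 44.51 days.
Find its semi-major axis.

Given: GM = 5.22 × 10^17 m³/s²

Convert to SI: T = 44.51 days = 3.84566e+06 s.
Invert Kepler's third law: a = (GM · T² / (4π²))^(1/3).
Substituting T = 3.84566e+06 s and GM = 5.22e+17 m³/s²:
a = (5.22e+17 · (3.84566e+06)² / (4π²))^(1/3) m
a ≈ 5.804e+09 m = 5.804 × 10^9 m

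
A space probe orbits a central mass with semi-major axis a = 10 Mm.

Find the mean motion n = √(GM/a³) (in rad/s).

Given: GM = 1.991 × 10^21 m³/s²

Convert to SI: a = 10 Mm = 1e+07 m.
n = √(GM / a³).
n = √(1.991e+21 / (1e+07)³) rad/s ≈ 1.411 rad/s.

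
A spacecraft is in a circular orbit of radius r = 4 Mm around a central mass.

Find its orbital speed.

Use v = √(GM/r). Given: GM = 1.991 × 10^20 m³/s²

Convert to SI: r = 4 Mm = 4e+06 m.
For a circular orbit, gravity supplies the centripetal force, so v = √(GM / r).
v = √(1.991e+20 / 4e+06) m/s ≈ 7.055e+06 m/s = 7055 km/s.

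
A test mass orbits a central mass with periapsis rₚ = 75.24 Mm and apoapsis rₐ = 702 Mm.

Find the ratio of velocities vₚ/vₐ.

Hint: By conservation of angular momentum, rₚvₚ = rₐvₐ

Convert to SI: rₚ = 75.24 Mm = 7.524e+07 m; rₐ = 702 Mm = 7.02e+08 m.
Conservation of angular momentum gives rₚvₚ = rₐvₐ, so vₚ/vₐ = rₐ/rₚ.
vₚ/vₐ = 7.02e+08 / 7.524e+07 ≈ 9.33.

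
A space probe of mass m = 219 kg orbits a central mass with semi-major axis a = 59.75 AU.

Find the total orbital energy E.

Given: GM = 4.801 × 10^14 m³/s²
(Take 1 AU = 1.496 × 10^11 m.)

Convert to SI: a = 59.75 AU = 8.9386e+12 m.
E = −GMm / (2a).
E = −4.801e+14 · 219 / (2 · 8.9386e+12) J ≈ -5881 J = -5.881 kJ.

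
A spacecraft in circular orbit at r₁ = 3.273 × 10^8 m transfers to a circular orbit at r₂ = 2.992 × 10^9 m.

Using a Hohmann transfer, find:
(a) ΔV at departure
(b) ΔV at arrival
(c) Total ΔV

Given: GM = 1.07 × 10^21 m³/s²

Transfer semi-major axis: a_t = (r₁ + r₂)/2 = (3.273e+08 + 2.992e+09)/2 = 1.65965e+09 m.
Circular speeds: v₁ = √(GM/r₁) = 1.80809e+06 m/s, v₂ = √(GM/r₂) = 598014 m/s.
Transfer speeds (vis-viva v² = GM(2/r − 1/a_t)): v₁ᵗ = 2.42768e+06 m/s, v₂ᵗ = 265568 m/s.
(a) ΔV₁ = |v₁ᵗ − v₁| ≈ 6.196e+05 m/s = 619.6 km/s.
(b) ΔV₂ = |v₂ − v₂ᵗ| ≈ 3.324e+05 m/s = 332.4 km/s.
(c) ΔV_total = ΔV₁ + ΔV₂ ≈ 9.52e+05 m/s = 952 km/s.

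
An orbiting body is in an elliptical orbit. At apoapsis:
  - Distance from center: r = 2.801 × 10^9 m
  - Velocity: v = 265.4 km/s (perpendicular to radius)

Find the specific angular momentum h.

Convert to SI: v = 265.4 km/s = 265400 m/s.
With v perpendicular to r, h = r · v.
h = 2.801e+09 · 265400 m²/s ≈ 7.434e+14 m²/s.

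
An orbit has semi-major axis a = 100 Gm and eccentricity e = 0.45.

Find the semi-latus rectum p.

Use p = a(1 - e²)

Convert to SI: a = 100 Gm = 1e+11 m.
p = a (1 − e²).
p = 1e+11 · (1 − (0.45)²) = 1e+11 · 0.7975 ≈ 7.975e+10 m = 79.75 Gm.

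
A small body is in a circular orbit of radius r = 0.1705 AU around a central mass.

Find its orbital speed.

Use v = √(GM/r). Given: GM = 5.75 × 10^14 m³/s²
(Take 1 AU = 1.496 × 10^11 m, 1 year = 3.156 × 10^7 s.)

Convert to SI: r = 0.1705 AU = 2.55068e+10 m.
For a circular orbit, gravity supplies the centripetal force, so v = √(GM / r).
v = √(5.75e+14 / 2.55068e+10) m/s ≈ 150.1 m/s = 0.03167 AU/year.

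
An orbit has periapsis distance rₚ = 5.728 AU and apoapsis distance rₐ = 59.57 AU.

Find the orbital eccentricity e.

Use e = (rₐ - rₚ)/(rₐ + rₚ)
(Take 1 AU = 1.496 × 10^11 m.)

Convert to SI: rₚ = 5.728 AU = 8.56909e+11 m; rₐ = 59.57 AU = 8.91167e+12 m.
e = (rₐ − rₚ) / (rₐ + rₚ).
e = (8.91167e+12 − 8.56909e+11) / (8.91167e+12 + 8.56909e+11) = 8.05476e+12 / 9.76858e+12 ≈ 0.8246.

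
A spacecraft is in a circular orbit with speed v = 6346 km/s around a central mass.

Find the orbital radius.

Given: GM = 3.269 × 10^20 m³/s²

Convert to SI: v = 6346 km/s = 6.346e+06 m/s.
For a circular orbit, v² = GM / r, so r = GM / v².
r = 3.269e+20 / (6.346e+06)² m ≈ 8.117e+06 m = 8.117 × 10^6 m.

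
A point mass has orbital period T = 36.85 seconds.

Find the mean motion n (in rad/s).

n = 2π / T.
n = 2π / 36.85 s ≈ 0.1705 rad/s.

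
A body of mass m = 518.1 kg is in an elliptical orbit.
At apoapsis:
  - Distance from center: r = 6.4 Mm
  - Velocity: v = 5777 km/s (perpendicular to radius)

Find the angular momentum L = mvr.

Convert to SI: r = 6.4 Mm = 6.4e+06 m; v = 5777 km/s = 5.777e+06 m/s.
Since v is perpendicular to r, L = m · v · r.
L = 518.1 · 5.777e+06 · 6.4e+06 kg·m²/s ≈ 1.916e+16 kg·m²/s.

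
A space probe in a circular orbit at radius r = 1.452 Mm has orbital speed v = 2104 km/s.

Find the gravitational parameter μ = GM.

Convert to SI: r = 1.452 Mm = 1.452e+06 m; v = 2104 km/s = 2.104e+06 m/s.
For a circular orbit v² = GM/r, so GM = v² · r.
GM = (2.104e+06)² · 1.452e+06 m³/s² ≈ 6.428e+18 m³/s² = 6.428 × 10^18 m³/s².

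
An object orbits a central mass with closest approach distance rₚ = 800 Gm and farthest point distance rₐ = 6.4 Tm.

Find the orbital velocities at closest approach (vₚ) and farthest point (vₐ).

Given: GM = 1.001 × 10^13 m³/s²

Convert to SI: rₚ = 800 Gm = 8e+11 m; rₐ = 6.4 Tm = 6.4e+12 m.
Use the vis-viva equation v² = GM(2/r − 1/a) with a = (rₚ + rₐ)/2 = (8e+11 + 6.4e+12)/2 = 3.6e+12 m.
vₚ = √(GM · (2/rₚ − 1/a)) = √(1.001e+13 · (2/8e+11 − 1/3.6e+12)) m/s ≈ 4.716 m/s = 4.716 m/s.
vₐ = √(GM · (2/rₐ − 1/a)) = √(1.001e+13 · (2/6.4e+12 − 1/3.6e+12)) m/s ≈ 0.5896 m/s = 0.5896 m/s.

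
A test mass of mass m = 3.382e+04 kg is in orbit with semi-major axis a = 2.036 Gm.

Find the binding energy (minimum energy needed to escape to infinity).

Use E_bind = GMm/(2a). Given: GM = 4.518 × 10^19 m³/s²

Convert to SI: a = 2.036 Gm = 2.036e+09 m.
Total orbital energy is E = −GMm/(2a); binding energy is E_bind = −E = GMm/(2a).
E_bind = 4.518e+19 · 3.382e+04 / (2 · 2.036e+09) J ≈ 3.752e+14 J = 375.2 TJ.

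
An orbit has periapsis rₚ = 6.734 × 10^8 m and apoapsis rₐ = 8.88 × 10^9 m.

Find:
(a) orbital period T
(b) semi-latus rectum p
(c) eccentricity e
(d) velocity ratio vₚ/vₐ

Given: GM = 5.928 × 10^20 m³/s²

(a) With a = (rₚ + rₐ)/2 = 4.7767e+09 m, T = 2π √(a³/GM) = 2π √((4.7767e+09)³/5.928e+20) s ≈ 8.52e+04 s
(b) From a = (rₚ + rₐ)/2 = 4.7767e+09 m and e = (rₐ − rₚ)/(rₐ + rₚ) = 0.859024, p = a(1 − e²) = 4.7767e+09 · (1 − (0.859024)²) ≈ 1.252e+09 m
(c) e = (rₐ − rₚ)/(rₐ + rₚ) = (8.88e+09 − 6.734e+08)/(8.88e+09 + 6.734e+08) ≈ 0.859
(d) Conservation of angular momentum (rₚvₚ = rₐvₐ) gives vₚ/vₐ = rₐ/rₚ = 8.88e+09/6.734e+08 ≈ 13.19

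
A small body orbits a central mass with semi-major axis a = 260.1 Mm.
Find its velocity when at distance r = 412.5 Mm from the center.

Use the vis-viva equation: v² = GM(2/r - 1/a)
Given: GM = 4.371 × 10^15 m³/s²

Convert to SI: a = 260.1 Mm = 2.601e+08 m; r = 412.5 Mm = 4.125e+08 m.
Vis-viva: v = √(GM · (2/r − 1/a)).
2/r − 1/a = 2/4.125e+08 − 1/2.601e+08 = 1.00381e-09 m⁻¹.
v = √(4.371e+15 · 1.00381e-09) m/s ≈ 2095 m/s = 2.095 km/s.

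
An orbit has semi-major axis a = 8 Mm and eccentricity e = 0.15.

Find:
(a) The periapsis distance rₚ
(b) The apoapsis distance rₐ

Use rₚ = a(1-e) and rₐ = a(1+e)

Convert to SI: a = 8 Mm = 8e+06 m.
(a) rₚ = a(1 − e) = 8e+06 · (1 − 0.15) = 8e+06 · 0.85 ≈ 6.8e+06 m = 6.8 Mm.
(b) rₐ = a(1 + e) = 8e+06 · (1 + 0.15) = 8e+06 · 1.15 ≈ 9.2e+06 m = 9.2 Mm.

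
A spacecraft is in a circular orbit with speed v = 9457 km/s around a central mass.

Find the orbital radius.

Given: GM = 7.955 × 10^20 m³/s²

Convert to SI: v = 9457 km/s = 9.457e+06 m/s.
For a circular orbit, v² = GM / r, so r = GM / v².
r = 7.955e+20 / (9.457e+06)² m ≈ 8.895e+06 m = 8.895 Mm.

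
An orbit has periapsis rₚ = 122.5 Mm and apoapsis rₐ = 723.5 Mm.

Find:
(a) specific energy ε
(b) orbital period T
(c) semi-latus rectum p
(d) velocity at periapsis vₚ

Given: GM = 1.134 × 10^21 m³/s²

Convert to SI: rₚ = 122.5 Mm = 1.225e+08 m; rₐ = 723.5 Mm = 7.235e+08 m.
(a) With a = (rₚ + rₐ)/2 = 4.23e+08 m, ε = −GM/(2a) = −1.134e+21/(2 · 4.23e+08) J/kg ≈ -1.34e+12 J/kg
(b) With a = (rₚ + rₐ)/2 = 4.23e+08 m, T = 2π √(a³/GM) = 2π √((4.23e+08)³/1.134e+21) s ≈ 1623 s
(c) From a = (rₚ + rₐ)/2 = 4.23e+08 m and e = (rₐ − rₚ)/(rₐ + rₚ) = 0.710402, p = a(1 − e²) = 4.23e+08 · (1 − (0.710402)²) ≈ 2.095e+08 m
(d) With a = (rₚ + rₐ)/2 = 4.23e+08 m, vₚ = √(GM (2/rₚ − 1/a)) = √(1.134e+21 · (2/1.225e+08 − 1/4.23e+08)) m/s ≈ 3.979e+06 m/s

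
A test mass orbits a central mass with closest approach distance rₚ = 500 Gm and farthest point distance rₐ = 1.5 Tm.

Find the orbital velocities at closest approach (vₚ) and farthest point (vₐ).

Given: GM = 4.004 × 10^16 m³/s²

Convert to SI: rₚ = 500 Gm = 5e+11 m; rₐ = 1.5 Tm = 1.5e+12 m.
Use the vis-viva equation v² = GM(2/r − 1/a) with a = (rₚ + rₐ)/2 = (5e+11 + 1.5e+12)/2 = 1e+12 m.
vₚ = √(GM · (2/rₚ − 1/a)) = √(4.004e+16 · (2/5e+11 − 1/1e+12)) m/s ≈ 346.6 m/s = 346.6 m/s.
vₐ = √(GM · (2/rₐ − 1/a)) = √(4.004e+16 · (2/1.5e+12 − 1/1e+12)) m/s ≈ 115.5 m/s = 115.5 m/s.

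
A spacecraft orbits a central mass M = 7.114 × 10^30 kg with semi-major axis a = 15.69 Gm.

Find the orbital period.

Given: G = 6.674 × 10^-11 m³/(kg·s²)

Convert to SI: a = 15.69 Gm = 1.569e+10 m.
GM = G · M = 6.674e-11 · 7.114e+30 = 4.74788e+20 m³/s².
Kepler's third law: T = 2π √(a³ / GM).
Substituting a = 1.569e+10 m and GM = 4.74788e+20 m³/s²:
T = 2π √((1.569e+10)³ / 4.74788e+20) s
T ≈ 5.667e+05 s = 6.559 days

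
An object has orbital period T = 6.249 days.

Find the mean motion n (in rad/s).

Convert to SI: T = 6.249 days = 539914 s.
n = 2π / T.
n = 2π / 539914 s ≈ 1.164e-05 rad/s.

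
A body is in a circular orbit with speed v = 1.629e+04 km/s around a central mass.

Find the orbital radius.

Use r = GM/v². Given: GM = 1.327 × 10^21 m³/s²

Convert to SI: v = 1.629e+04 km/s = 1.629e+07 m/s.
For a circular orbit, v² = GM / r, so r = GM / v².
r = 1.327e+21 / (1.629e+07)² m ≈ 5.001e+06 m = 5.001 Mm.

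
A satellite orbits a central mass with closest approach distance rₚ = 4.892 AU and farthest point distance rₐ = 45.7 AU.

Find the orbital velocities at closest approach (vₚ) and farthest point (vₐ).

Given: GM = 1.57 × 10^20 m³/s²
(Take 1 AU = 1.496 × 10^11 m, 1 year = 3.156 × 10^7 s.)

Convert to SI: rₚ = 4.892 AU = 7.31843e+11 m; rₐ = 45.7 AU = 6.83672e+12 m.
Use the vis-viva equation v² = GM(2/r − 1/a) with a = (rₚ + rₐ)/2 = (7.31843e+11 + 6.83672e+12)/2 = 3.78428e+12 m.
vₚ = √(GM · (2/rₚ − 1/a)) = √(1.57e+20 · (2/7.31843e+11 − 1/3.78428e+12)) m/s ≈ 1.969e+04 m/s = 4.153 AU/year.
vₐ = √(GM · (2/rₐ − 1/a)) = √(1.57e+20 · (2/6.83672e+12 − 1/3.78428e+12)) m/s ≈ 2107 m/s = 0.4446 AU/year.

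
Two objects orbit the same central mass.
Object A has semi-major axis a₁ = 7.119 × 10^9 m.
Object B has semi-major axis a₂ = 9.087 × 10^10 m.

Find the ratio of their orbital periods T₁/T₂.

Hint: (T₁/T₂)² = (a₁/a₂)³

From Kepler's third law, (T₁/T₂)² = (a₁/a₂)³, so T₁/T₂ = (a₁/a₂)^(3/2).
a₁/a₂ = 7.119e+09 / 9.087e+10 = 0.0783427.
T₁/T₂ = (0.0783427)^(3/2) ≈ 0.02193.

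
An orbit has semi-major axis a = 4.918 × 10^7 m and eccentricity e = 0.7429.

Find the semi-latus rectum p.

p = a (1 − e²).
p = 4.918e+07 · (1 − (0.7429)²) = 4.918e+07 · 0.4481 ≈ 2.204e+07 m = 2.204 × 10^7 m.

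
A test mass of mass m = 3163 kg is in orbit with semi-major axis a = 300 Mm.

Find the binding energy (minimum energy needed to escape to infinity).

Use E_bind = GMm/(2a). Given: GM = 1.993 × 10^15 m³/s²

Convert to SI: a = 300 Mm = 3e+08 m.
Total orbital energy is E = −GMm/(2a); binding energy is E_bind = −E = GMm/(2a).
E_bind = 1.993e+15 · 3163 / (2 · 3e+08) J ≈ 1.051e+10 J = 10.51 GJ.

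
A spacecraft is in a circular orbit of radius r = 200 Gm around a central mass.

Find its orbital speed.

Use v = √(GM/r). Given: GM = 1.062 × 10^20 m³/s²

Convert to SI: r = 200 Gm = 2e+11 m.
For a circular orbit, gravity supplies the centripetal force, so v = √(GM / r).
v = √(1.062e+20 / 2e+11) m/s ≈ 2.304e+04 m/s = 23.04 km/s.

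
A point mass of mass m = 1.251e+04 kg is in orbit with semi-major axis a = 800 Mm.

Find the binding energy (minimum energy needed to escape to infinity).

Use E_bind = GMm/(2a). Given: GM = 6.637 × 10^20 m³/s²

Convert to SI: a = 800 Mm = 8e+08 m.
Total orbital energy is E = −GMm/(2a); binding energy is E_bind = −E = GMm/(2a).
E_bind = 6.637e+20 · 1.251e+04 / (2 · 8e+08) J ≈ 5.189e+15 J = 5.189 PJ.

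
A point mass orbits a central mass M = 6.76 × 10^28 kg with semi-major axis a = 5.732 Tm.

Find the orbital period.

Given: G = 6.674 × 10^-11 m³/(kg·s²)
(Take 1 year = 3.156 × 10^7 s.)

Convert to SI: a = 5.732 Tm = 5.732e+12 m.
GM = G · M = 6.674e-11 · 6.76e+28 = 4.51162e+18 m³/s².
Kepler's third law: T = 2π √(a³ / GM).
Substituting a = 5.732e+12 m and GM = 4.51162e+18 m³/s²:
T = 2π √((5.732e+12)³ / 4.51162e+18) s
T ≈ 4.06e+10 s = 1286 years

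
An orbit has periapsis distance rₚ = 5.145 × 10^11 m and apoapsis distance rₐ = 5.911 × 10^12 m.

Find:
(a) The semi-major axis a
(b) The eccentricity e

(a) a = (rₚ + rₐ) / 2 = (5.145e+11 + 5.911e+12) / 2 ≈ 3.213e+12 m = 3.213 × 10^12 m.
(b) e = (rₐ − rₚ) / (rₐ + rₚ) = (5.911e+12 − 5.145e+11) / (5.911e+12 + 5.145e+11) ≈ 0.8399.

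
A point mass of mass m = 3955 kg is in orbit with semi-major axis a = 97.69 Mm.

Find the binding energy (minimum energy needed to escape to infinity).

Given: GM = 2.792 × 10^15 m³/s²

Convert to SI: a = 97.69 Mm = 9.769e+07 m.
Total orbital energy is E = −GMm/(2a); binding energy is E_bind = −E = GMm/(2a).
E_bind = 2.792e+15 · 3955 / (2 · 9.769e+07) J ≈ 5.652e+10 J = 56.52 GJ.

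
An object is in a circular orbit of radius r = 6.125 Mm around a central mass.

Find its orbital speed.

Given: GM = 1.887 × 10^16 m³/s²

Convert to SI: r = 6.125 Mm = 6.125e+06 m.
For a circular orbit, gravity supplies the centripetal force, so v = √(GM / r).
v = √(1.887e+16 / 6.125e+06) m/s ≈ 5.551e+04 m/s = 55.51 km/s.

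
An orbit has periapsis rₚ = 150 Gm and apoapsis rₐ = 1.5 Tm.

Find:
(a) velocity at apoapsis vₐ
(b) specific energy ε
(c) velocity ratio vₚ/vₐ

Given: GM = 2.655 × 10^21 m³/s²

Convert to SI: rₚ = 150 Gm = 1.5e+11 m; rₐ = 1.5 Tm = 1.5e+12 m.
(a) With a = (rₚ + rₐ)/2 = 8.25e+11 m, vₐ = √(GM (2/rₐ − 1/a)) = √(2.655e+21 · (2/1.5e+12 − 1/8.25e+11)) m/s ≈ 1.794e+04 m/s
(b) With a = (rₚ + rₐ)/2 = 8.25e+11 m, ε = −GM/(2a) = −2.655e+21/(2 · 8.25e+11) J/kg ≈ -1.609e+09 J/kg
(c) Conservation of angular momentum (rₚvₚ = rₐvₐ) gives vₚ/vₐ = rₐ/rₚ = 1.5e+12/1.5e+11 ≈ 10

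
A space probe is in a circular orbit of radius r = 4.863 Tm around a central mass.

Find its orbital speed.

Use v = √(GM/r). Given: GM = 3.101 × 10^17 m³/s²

Convert to SI: r = 4.863 Tm = 4.863e+12 m.
For a circular orbit, gravity supplies the centripetal force, so v = √(GM / r).
v = √(3.101e+17 / 4.863e+12) m/s ≈ 252.5 m/s = 252.5 m/s.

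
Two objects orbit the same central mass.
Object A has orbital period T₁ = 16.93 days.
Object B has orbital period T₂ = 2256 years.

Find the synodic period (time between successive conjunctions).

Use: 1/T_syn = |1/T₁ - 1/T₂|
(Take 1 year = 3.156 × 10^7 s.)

Convert to SI: T₁ = 16.93 days = 1.46275e+06 s; T₂ = 2256 years = 7.11994e+10 s.
T_syn = |T₁ · T₂ / (T₁ − T₂)|.
T_syn = |1.46275e+06 · 7.11994e+10 / (1.46275e+06 − 7.11994e+10)| s ≈ 1.463e+06 s = 16.93 days.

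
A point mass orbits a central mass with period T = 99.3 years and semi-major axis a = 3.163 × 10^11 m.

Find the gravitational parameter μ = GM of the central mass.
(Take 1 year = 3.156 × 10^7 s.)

Convert to SI: T = 99.3 years = 3.13391e+09 s.
GM = 4π² · a³ / T².
GM = 4π² · (3.163e+11)³ / (3.13391e+09)² m³/s² ≈ 1.272e+17 m³/s² = 1.272 × 10^17 m³/s².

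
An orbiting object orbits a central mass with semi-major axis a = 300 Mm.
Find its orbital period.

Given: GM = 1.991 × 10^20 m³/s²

Convert to SI: a = 300 Mm = 3e+08 m.
Kepler's third law: T = 2π √(a³ / GM).
Substituting a = 3e+08 m and GM = 1.991e+20 m³/s²:
T = 2π √((3e+08)³ / 1.991e+20) s
T ≈ 2314 s = 38.56 minutes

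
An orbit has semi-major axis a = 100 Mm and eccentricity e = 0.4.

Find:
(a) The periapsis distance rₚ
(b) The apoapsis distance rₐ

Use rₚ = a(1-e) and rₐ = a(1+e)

Convert to SI: a = 100 Mm = 1e+08 m.
(a) rₚ = a(1 − e) = 1e+08 · (1 − 0.4) = 1e+08 · 0.6 ≈ 6e+07 m = 60 Mm.
(b) rₐ = a(1 + e) = 1e+08 · (1 + 0.4) = 1e+08 · 1.4 ≈ 1.4e+08 m = 140 Mm.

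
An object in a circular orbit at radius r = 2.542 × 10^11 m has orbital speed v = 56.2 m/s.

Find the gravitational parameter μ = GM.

For a circular orbit v² = GM/r, so GM = v² · r.
GM = (56.2)² · 2.542e+11 m³/s² ≈ 8.029e+14 m³/s² = 8.029 × 10^14 m³/s².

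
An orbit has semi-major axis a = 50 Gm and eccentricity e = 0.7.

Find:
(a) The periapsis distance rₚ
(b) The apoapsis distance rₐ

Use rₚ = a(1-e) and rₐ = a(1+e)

Convert to SI: a = 50 Gm = 5e+10 m.
(a) rₚ = a(1 − e) = 5e+10 · (1 − 0.7) = 5e+10 · 0.3 ≈ 1.5e+10 m = 15 Gm.
(b) rₐ = a(1 + e) = 5e+10 · (1 + 0.7) = 5e+10 · 1.7 ≈ 8.5e+10 m = 85 Gm.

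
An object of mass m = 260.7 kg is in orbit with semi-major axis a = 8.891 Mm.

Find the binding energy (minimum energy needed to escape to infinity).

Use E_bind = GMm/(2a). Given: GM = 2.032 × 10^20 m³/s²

Convert to SI: a = 8.891 Mm = 8.891e+06 m.
Total orbital energy is E = −GMm/(2a); binding energy is E_bind = −E = GMm/(2a).
E_bind = 2.032e+20 · 260.7 / (2 · 8.891e+06) J ≈ 2.979e+15 J = 2.979 PJ.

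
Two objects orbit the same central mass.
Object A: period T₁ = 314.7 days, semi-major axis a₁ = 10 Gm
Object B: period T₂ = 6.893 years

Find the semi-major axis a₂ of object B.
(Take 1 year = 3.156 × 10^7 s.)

Convert to SI: T₁ = 314.7 days = 2.71901e+07 s; a₁ = 10 Gm = 1e+10 m; T₂ = 6.893 years = 2.17543e+08 s.
Kepler's third law: (T₁/T₂)² = (a₁/a₂)³ ⇒ a₂ = a₁ · (T₂/T₁)^(2/3).
T₂/T₁ = 2.17543e+08 / 2.71901e+07 = 8.00083.
a₂ = 1e+10 · (8.00083)^(2/3) m ≈ 4e+10 m = 40 Gm.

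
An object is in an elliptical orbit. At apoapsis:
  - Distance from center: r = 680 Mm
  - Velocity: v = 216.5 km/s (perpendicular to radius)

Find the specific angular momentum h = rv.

Convert to SI: r = 680 Mm = 6.8e+08 m; v = 216.5 km/s = 216500 m/s.
With v perpendicular to r, h = r · v.
h = 6.8e+08 · 216500 m²/s ≈ 1.472e+14 m²/s.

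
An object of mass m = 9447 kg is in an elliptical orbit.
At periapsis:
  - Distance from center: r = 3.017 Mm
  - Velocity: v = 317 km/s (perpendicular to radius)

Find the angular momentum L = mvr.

Convert to SI: r = 3.017 Mm = 3.017e+06 m; v = 317 km/s = 317000 m/s.
Since v is perpendicular to r, L = m · v · r.
L = 9447 · 317000 · 3.017e+06 kg·m²/s ≈ 9.035e+15 kg·m²/s.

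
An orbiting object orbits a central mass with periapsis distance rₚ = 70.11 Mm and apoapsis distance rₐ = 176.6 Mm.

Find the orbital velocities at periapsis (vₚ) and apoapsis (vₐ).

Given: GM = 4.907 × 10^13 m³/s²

Convert to SI: rₚ = 70.11 Mm = 7.011e+07 m; rₐ = 176.6 Mm = 1.766e+08 m.
Use the vis-viva equation v² = GM(2/r − 1/a) with a = (rₚ + rₐ)/2 = (7.011e+07 + 1.766e+08)/2 = 1.23355e+08 m.
vₚ = √(GM · (2/rₚ − 1/a)) = √(4.907e+13 · (2/7.011e+07 − 1/1.23355e+08)) m/s ≈ 1001 m/s = 1.001 km/s.
vₐ = √(GM · (2/rₐ − 1/a)) = √(4.907e+13 · (2/1.766e+08 − 1/1.23355e+08)) m/s ≈ 397.4 m/s = 397.4 m/s.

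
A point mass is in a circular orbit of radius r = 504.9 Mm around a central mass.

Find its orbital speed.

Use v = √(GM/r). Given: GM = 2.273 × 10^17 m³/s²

Convert to SI: r = 504.9 Mm = 5.049e+08 m.
For a circular orbit, gravity supplies the centripetal force, so v = √(GM / r).
v = √(2.273e+17 / 5.049e+08) m/s ≈ 2.122e+04 m/s = 21.22 km/s.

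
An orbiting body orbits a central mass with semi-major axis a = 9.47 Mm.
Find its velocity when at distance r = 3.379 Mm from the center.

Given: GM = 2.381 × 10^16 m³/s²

Convert to SI: a = 9.47 Mm = 9.47e+06 m; r = 3.379 Mm = 3.379e+06 m.
Vis-viva: v = √(GM · (2/r − 1/a)).
2/r − 1/a = 2/3.379e+06 − 1/9.47e+06 = 4.86294e-07 m⁻¹.
v = √(2.381e+16 · 4.86294e-07) m/s ≈ 1.076e+05 m/s = 107.6 km/s.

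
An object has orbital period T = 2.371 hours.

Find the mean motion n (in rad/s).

Convert to SI: T = 2.371 hours = 8535.6 s.
n = 2π / T.
n = 2π / 8535.6 s ≈ 0.0007361 rad/s.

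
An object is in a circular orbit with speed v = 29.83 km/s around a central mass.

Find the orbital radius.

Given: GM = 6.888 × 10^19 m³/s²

Convert to SI: v = 29.83 km/s = 29830 m/s.
For a circular orbit, v² = GM / r, so r = GM / v².
r = 6.888e+19 / (29830)² m ≈ 7.741e+10 m = 77.41 Gm.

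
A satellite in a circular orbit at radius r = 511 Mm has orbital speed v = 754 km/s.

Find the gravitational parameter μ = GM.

Convert to SI: r = 511 Mm = 5.11e+08 m; v = 754 km/s = 754000 m/s.
For a circular orbit v² = GM/r, so GM = v² · r.
GM = (754000)² · 5.11e+08 m³/s² ≈ 2.905e+20 m³/s² = 2.905 × 10^20 m³/s².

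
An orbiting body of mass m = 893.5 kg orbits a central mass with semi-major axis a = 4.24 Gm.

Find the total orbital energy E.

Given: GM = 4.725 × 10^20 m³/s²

Convert to SI: a = 4.24 Gm = 4.24e+09 m.
E = −GMm / (2a).
E = −4.725e+20 · 893.5 / (2 · 4.24e+09) J ≈ -4.979e+13 J = -49.79 TJ.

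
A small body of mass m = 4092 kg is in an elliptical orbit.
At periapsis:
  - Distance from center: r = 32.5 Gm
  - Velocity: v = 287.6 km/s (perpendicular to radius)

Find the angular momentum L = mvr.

Convert to SI: r = 32.5 Gm = 3.25e+10 m; v = 287.6 km/s = 287600 m/s.
Since v is perpendicular to r, L = m · v · r.
L = 4092 · 287600 · 3.25e+10 kg·m²/s ≈ 3.825e+19 kg·m²/s.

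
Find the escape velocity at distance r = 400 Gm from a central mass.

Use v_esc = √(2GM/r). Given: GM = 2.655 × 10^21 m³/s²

Convert to SI: r = 400 Gm = 4e+11 m.
Escape velocity comes from setting total energy to zero: ½v² − GM/r = 0 ⇒ v_esc = √(2GM / r).
v_esc = √(2 · 2.655e+21 / 4e+11) m/s ≈ 1.152e+05 m/s = 115.2 km/s.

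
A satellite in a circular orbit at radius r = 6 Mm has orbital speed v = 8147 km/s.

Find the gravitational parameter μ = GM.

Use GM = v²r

Convert to SI: r = 6 Mm = 6e+06 m; v = 8147 km/s = 8.147e+06 m/s.
For a circular orbit v² = GM/r, so GM = v² · r.
GM = (8.147e+06)² · 6e+06 m³/s² ≈ 3.982e+20 m³/s² = 3.982 × 10^20 m³/s².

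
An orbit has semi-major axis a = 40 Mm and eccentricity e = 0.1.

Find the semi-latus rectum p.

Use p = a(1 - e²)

Convert to SI: a = 40 Mm = 4e+07 m.
p = a (1 − e²).
p = 4e+07 · (1 − (0.1)²) = 4e+07 · 0.99 ≈ 3.96e+07 m = 39.6 Mm.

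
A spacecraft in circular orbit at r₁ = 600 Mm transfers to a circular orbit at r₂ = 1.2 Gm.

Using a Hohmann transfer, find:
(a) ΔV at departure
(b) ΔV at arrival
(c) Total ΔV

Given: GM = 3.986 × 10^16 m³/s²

Convert to SI: r₁ = 600 Mm = 6e+08 m; r₂ = 1.2 Gm = 1.2e+09 m.
Transfer semi-major axis: a_t = (r₁ + r₂)/2 = (6e+08 + 1.2e+09)/2 = 9e+08 m.
Circular speeds: v₁ = √(GM/r₁) = 8150.66 m/s, v₂ = √(GM/r₂) = 5763.39 m/s.
Transfer speeds (vis-viva v² = GM(2/r − 1/a_t)): v₁ᵗ = 9411.58 m/s, v₂ᵗ = 4705.79 m/s.
(a) ΔV₁ = |v₁ᵗ − v₁| ≈ 1261 m/s = 1.261 km/s.
(b) ΔV₂ = |v₂ − v₂ᵗ| ≈ 1058 m/s = 1.058 km/s.
(c) ΔV_total = ΔV₁ + ΔV₂ ≈ 2319 m/s = 2.319 km/s.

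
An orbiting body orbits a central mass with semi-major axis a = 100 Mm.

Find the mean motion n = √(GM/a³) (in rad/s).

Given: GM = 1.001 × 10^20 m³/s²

Convert to SI: a = 100 Mm = 1e+08 m.
n = √(GM / a³).
n = √(1.001e+20 / (1e+08)³) rad/s ≈ 0.01 rad/s.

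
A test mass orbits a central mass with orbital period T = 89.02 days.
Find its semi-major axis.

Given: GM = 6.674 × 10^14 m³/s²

Convert to SI: T = 89.02 days = 7.69133e+06 s.
Invert Kepler's third law: a = (GM · T² / (4π²))^(1/3).
Substituting T = 7.69133e+06 s and GM = 6.674e+14 m³/s²:
a = (6.674e+14 · (7.69133e+06)² / (4π²))^(1/3) m
a ≈ 1e+09 m = 1 Gm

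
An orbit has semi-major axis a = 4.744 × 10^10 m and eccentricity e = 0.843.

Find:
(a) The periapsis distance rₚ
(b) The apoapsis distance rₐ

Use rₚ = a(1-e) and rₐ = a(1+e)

(a) rₚ = a(1 − e) = 4.744e+10 · (1 − 0.843) = 4.744e+10 · 0.157 ≈ 7.448e+09 m = 7.448 × 10^9 m.
(b) rₐ = a(1 + e) = 4.744e+10 · (1 + 0.843) = 4.744e+10 · 1.843 ≈ 8.743e+10 m = 8.743 × 10^10 m.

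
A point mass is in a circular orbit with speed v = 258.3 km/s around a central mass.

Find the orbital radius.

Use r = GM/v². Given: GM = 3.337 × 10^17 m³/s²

Convert to SI: v = 258.3 km/s = 258300 m/s.
For a circular orbit, v² = GM / r, so r = GM / v².
r = 3.337e+17 / (258300)² m ≈ 5.002e+06 m = 5.002 Mm.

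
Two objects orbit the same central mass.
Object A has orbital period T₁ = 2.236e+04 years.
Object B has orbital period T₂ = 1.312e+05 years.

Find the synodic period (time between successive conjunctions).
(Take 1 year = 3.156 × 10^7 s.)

Convert to SI: T₁ = 2.236e+04 years = 7.05682e+11 s; T₂ = 1.312e+05 years = 4.14067e+12 s.
T_syn = |T₁ · T₂ / (T₁ − T₂)|.
T_syn = |7.05682e+11 · 4.14067e+12 / (7.05682e+11 − 4.14067e+12)| s ≈ 8.507e+11 s = 2.695e+04 years.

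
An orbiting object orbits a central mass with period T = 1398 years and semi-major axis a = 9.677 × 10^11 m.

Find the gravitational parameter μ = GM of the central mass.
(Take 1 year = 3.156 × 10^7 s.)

Convert to SI: T = 1398 years = 4.41209e+10 s.
GM = 4π² · a³ / T².
GM = 4π² · (9.677e+11)³ / (4.41209e+10)² m³/s² ≈ 1.838e+16 m³/s² = 1.838 × 10^16 m³/s².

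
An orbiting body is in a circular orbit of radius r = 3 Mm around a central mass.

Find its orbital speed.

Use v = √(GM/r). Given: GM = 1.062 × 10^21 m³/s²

Convert to SI: r = 3 Mm = 3e+06 m.
For a circular orbit, gravity supplies the centripetal force, so v = √(GM / r).
v = √(1.062e+21 / 3e+06) m/s ≈ 1.881e+07 m/s = 1.881e+04 km/s.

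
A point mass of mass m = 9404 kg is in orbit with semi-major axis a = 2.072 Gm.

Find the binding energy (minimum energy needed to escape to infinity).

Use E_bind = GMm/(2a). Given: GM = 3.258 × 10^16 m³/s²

Convert to SI: a = 2.072 Gm = 2.072e+09 m.
Total orbital energy is E = −GMm/(2a); binding energy is E_bind = −E = GMm/(2a).
E_bind = 3.258e+16 · 9404 / (2 · 2.072e+09) J ≈ 7.393e+10 J = 73.93 GJ.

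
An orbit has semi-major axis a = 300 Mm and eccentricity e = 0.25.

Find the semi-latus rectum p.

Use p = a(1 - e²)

Convert to SI: a = 300 Mm = 3e+08 m.
p = a (1 − e²).
p = 3e+08 · (1 − (0.25)²) = 3e+08 · 0.9375 ≈ 2.812e+08 m = 281.2 Mm.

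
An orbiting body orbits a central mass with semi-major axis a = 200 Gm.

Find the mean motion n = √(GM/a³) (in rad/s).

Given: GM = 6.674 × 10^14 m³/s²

Convert to SI: a = 200 Gm = 2e+11 m.
n = √(GM / a³).
n = √(6.674e+14 / (2e+11)³) rad/s ≈ 2.888e-10 rad/s.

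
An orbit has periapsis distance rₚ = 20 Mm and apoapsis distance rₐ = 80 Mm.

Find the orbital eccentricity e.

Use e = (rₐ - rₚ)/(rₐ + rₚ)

Convert to SI: rₚ = 20 Mm = 2e+07 m; rₐ = 80 Mm = 8e+07 m.
e = (rₐ − rₚ) / (rₐ + rₚ).
e = (8e+07 − 2e+07) / (8e+07 + 2e+07) = 6e+07 / 1e+08 ≈ 0.6.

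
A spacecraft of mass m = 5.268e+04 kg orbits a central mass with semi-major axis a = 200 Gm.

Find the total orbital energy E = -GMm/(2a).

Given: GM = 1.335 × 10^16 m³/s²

Convert to SI: a = 200 Gm = 2e+11 m.
E = −GMm / (2a).
E = −1.335e+16 · 5.268e+04 / (2 · 2e+11) J ≈ -1.758e+09 J = -1.758 GJ.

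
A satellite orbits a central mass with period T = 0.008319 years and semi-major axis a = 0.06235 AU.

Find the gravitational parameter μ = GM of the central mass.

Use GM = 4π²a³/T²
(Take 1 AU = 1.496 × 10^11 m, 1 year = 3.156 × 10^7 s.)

Convert to SI: T = 0.008319 years = 262548 s; a = 0.06235 AU = 9.32756e+09 m.
GM = 4π² · a³ / T².
GM = 4π² · (9.32756e+09)³ / (262548)² m³/s² ≈ 4.648e+20 m³/s² = 4.648 × 10^20 m³/s².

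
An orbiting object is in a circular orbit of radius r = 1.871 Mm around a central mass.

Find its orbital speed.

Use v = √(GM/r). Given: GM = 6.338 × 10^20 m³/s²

Convert to SI: r = 1.871 Mm = 1.871e+06 m.
For a circular orbit, gravity supplies the centripetal force, so v = √(GM / r).
v = √(6.338e+20 / 1.871e+06) m/s ≈ 1.841e+07 m/s = 1.841e+04 km/s.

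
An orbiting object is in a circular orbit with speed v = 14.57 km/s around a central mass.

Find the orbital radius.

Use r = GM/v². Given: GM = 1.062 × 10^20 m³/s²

Convert to SI: v = 14.57 km/s = 14570 m/s.
For a circular orbit, v² = GM / r, so r = GM / v².
r = 1.062e+20 / (14570)² m ≈ 5.003e+11 m = 500.3 Gm.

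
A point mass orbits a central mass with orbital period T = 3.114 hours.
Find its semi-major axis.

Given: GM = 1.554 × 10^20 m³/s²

Convert to SI: T = 3.114 hours = 11210.4 s.
Invert Kepler's third law: a = (GM · T² / (4π²))^(1/3).
Substituting T = 11210.4 s and GM = 1.554e+20 m³/s²:
a = (1.554e+20 · (11210.4)² / (4π²))^(1/3) m
a ≈ 7.909e+08 m = 790.9 Mm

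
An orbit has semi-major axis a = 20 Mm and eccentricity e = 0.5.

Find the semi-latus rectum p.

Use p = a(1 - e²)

Convert to SI: a = 20 Mm = 2e+07 m.
p = a (1 − e²).
p = 2e+07 · (1 − (0.5)²) = 2e+07 · 0.75 ≈ 1.5e+07 m = 15 Mm.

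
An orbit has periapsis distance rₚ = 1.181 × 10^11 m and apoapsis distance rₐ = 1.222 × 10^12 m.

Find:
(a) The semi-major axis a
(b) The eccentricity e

(a) a = (rₚ + rₐ) / 2 = (1.181e+11 + 1.222e+12) / 2 ≈ 6.7e+11 m = 6.7 × 10^11 m.
(b) e = (rₐ − rₚ) / (rₐ + rₚ) = (1.222e+12 − 1.181e+11) / (1.222e+12 + 1.181e+11) ≈ 0.8237.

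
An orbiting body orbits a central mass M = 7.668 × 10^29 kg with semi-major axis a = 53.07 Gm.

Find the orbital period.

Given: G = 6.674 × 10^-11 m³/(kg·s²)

Convert to SI: a = 53.07 Gm = 5.307e+10 m.
GM = G · M = 6.674e-11 · 7.668e+29 = 5.11762e+19 m³/s².
Kepler's third law: T = 2π √(a³ / GM).
Substituting a = 5.307e+10 m and GM = 5.11762e+19 m³/s²:
T = 2π √((5.307e+10)³ / 5.11762e+19) s
T ≈ 1.074e+07 s = 124.3 days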